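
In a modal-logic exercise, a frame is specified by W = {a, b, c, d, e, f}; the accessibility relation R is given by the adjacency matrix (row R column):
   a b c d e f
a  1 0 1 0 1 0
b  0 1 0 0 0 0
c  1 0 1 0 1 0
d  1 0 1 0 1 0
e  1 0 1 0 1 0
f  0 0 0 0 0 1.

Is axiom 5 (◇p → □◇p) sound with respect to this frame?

Yes

By correspondence theory, 5 is valid on a frame iff R is Euclidean.
Euclidean: yes — any two successors of a common world are R-related.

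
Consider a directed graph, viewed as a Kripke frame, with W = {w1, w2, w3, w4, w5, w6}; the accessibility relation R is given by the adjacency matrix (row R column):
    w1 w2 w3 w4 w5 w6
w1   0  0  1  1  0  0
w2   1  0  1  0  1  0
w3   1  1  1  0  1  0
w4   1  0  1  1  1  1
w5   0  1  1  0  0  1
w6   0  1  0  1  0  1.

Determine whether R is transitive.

Transitive: no — w1 R w3 and w3 R w2, but not w1 R w2.

No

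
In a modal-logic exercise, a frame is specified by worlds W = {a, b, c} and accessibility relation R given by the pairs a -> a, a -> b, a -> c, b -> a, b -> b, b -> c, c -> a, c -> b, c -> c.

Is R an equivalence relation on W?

Reflexive: yes — every world is R-related to itself.
Symmetric: yes — every pair in R has its reverse in R.
Transitive: yes — every two-step R-path is closed by a direct edge.
So R is an equivalence relation.

Yes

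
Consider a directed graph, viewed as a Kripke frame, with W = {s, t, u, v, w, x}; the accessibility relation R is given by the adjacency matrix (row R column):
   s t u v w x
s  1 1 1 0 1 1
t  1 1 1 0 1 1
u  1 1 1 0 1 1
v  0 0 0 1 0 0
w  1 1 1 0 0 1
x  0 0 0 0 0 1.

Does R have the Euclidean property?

Euclidean: no — s R x and s R t, but not x R t.

No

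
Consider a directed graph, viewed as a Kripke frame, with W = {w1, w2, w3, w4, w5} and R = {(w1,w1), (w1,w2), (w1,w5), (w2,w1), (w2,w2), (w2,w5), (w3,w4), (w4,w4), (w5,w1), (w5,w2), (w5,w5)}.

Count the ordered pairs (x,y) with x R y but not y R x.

1

Enumerating: (w3,w4).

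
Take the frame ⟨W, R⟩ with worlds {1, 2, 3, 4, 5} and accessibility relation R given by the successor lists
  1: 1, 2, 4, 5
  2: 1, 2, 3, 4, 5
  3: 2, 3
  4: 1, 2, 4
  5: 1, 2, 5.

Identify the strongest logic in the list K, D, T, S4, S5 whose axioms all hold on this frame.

Serial (axiom D): yes — every world has a successor (e.g. 1 R 1).
Reflexive (axiom T): yes — every world is R-related to itself.
Transitive (axiom 4): no — 1 R 2 and 2 R 3, but not 1 R 3.
Euclidean (axiom 5): no — 1 R 4 and 1 R 5, but not 4 R 5.
So F validates K, D, T; S4 would additionally require R to be transitive. The strongest is T.

T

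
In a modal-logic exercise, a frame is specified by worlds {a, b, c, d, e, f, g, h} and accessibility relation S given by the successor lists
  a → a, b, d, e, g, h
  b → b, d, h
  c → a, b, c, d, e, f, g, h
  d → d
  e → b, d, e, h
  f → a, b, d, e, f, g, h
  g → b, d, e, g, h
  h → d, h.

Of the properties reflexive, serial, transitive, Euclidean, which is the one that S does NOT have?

Euclidean

Reflexive: yes — every world is S-related to itself.
Serial: yes — every world has a successor (e.g. a S a).
Transitive: yes — every two-step S-path is closed by a direct edge.
Euclidean: no — a S b and a S e, but not b S e.
Only Euclidean fails.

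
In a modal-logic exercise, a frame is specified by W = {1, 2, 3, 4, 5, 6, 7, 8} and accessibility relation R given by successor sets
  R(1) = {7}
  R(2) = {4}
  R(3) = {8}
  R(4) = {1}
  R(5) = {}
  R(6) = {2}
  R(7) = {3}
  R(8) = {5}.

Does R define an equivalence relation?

No

Reflexive: no — 1 is not related to itself.
Symmetric: no — 1 R 7 but not 7 R 1.
Transitive: no — 1 R 7 and 7 R 3, but not 1 R 3.
So R is not an equivalence relation.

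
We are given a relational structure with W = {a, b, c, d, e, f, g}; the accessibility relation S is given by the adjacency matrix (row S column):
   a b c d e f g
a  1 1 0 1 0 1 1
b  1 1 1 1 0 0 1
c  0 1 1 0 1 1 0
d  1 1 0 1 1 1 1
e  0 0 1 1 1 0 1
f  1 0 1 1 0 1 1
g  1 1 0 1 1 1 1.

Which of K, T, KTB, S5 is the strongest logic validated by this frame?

Reflexive (axiom T): yes — every world is S-related to itself.
Symmetric (axiom B): yes — every pair in S has its reverse in S.
Euclidean (axiom 5): no — a S b and a S f, but not b S f.
So F validates K, T, KTB; S5 would additionally require S to be Euclidean. The strongest is KTB.

KTB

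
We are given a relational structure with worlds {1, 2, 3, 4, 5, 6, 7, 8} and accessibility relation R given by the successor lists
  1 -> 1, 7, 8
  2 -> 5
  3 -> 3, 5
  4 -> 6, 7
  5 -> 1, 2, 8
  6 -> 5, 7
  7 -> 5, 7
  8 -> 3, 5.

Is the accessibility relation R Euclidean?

No

Euclidean: no — 1 R 7 and 1 R 8, but not 7 R 8.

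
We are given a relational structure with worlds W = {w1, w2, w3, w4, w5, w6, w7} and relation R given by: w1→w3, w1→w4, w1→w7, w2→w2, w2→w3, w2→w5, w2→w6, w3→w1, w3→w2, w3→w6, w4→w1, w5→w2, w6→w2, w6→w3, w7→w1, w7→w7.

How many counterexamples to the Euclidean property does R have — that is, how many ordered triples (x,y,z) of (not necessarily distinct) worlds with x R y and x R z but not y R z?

Enumerating: (w1,w3,w3), (w1,w3,w4), (w1,w3,w7), (w1,w4,w3), (w1,w4,w4), (w1,w4,w7), (w1,w7,w3), (w1,w7,w4), (w2,w3,w3), (w2,w3,w5), (w2,w5,w3), (w2,w5,w5), … and 12 more.
Total: 24.

24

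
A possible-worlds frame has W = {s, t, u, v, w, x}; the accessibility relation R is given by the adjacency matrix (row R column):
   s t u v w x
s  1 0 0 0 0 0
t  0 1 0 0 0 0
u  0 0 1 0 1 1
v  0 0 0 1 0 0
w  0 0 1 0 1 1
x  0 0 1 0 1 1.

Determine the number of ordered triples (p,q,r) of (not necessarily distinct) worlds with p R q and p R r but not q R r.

0

R is Euclidean; there are no such tuples.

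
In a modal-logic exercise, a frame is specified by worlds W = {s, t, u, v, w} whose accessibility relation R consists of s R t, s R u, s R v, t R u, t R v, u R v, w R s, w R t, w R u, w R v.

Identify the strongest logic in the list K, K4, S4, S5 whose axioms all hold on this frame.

K4

Transitive (axiom 4): yes — every two-step R-path is closed by a direct edge.
Reflexive (axiom T): no — s is not related to itself.
Euclidean (axiom 5): no — s R u and s R t, but not u R t.
So F validates K, K4; S4 would additionally require R to be reflexive. The strongest is K4.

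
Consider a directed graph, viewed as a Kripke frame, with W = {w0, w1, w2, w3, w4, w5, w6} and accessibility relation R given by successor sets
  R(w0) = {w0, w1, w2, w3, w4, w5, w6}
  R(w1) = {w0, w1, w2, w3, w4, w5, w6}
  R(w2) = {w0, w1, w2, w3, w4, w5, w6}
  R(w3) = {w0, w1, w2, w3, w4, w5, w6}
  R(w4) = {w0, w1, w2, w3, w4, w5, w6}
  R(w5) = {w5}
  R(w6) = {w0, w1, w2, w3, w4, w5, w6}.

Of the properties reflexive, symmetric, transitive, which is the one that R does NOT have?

symmetric

Reflexive: yes — every world is R-related to itself.
Symmetric: no — w0 R w5 but not w5 R w0.
Transitive: yes — every two-step R-path is closed by a direct edge.
Only symmetric fails.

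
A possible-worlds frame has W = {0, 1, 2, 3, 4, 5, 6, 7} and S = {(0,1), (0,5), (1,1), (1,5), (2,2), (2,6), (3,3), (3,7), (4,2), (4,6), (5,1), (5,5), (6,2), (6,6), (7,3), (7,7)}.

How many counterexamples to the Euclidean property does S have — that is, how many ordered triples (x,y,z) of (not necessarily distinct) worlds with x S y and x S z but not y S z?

S is Euclidean; there are no such tuples.

0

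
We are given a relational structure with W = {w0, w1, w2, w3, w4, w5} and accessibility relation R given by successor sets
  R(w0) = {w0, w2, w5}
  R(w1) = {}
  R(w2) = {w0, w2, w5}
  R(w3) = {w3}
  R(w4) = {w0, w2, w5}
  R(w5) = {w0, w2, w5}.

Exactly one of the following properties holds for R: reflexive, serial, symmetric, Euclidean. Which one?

Reflexive: no — w1 is not related to itself.
Serial: no — w1 has no R-successor.
Symmetric: no — w4 R w0 but not w0 R w4.
Euclidean: yes — any two successors of a common world are R-related.
Only Euclidean holds.

Euclidean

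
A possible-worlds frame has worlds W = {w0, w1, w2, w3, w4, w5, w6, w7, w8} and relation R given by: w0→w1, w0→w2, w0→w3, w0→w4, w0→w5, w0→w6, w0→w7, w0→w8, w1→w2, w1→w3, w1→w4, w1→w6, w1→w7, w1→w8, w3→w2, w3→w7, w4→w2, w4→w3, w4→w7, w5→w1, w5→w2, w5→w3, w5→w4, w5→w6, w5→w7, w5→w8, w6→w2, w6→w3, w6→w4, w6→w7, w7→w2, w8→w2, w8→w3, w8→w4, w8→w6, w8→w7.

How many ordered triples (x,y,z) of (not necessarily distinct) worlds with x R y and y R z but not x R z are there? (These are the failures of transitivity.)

0

R is transitive; there are no such tuples.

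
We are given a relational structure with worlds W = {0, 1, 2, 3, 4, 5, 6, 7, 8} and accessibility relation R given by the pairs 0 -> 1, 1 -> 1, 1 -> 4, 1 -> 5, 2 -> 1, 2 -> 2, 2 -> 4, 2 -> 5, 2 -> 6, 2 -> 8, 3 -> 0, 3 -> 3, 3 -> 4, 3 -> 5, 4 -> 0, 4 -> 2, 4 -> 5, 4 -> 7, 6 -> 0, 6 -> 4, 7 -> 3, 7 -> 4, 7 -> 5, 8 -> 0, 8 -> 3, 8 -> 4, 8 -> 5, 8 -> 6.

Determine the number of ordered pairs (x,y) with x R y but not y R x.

21

Enumerating: (0,1), (1,4), (1,5), (2,1), (2,5), (2,6), (2,8), (3,0), (3,4), (3,5), (4,0), (4,5), … and 9 more.
Total: 21.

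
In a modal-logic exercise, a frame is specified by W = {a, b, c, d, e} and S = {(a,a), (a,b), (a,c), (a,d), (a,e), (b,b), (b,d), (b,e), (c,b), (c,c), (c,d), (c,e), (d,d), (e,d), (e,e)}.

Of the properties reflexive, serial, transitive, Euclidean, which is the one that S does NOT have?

Euclidean

Reflexive: yes — every world is S-related to itself.
Serial: yes — every world has a successor (e.g. a S a).
Transitive: yes — every two-step S-path is closed by a direct edge.
Euclidean: no — a S b and a S c, but not b S c.
Only Euclidean fails.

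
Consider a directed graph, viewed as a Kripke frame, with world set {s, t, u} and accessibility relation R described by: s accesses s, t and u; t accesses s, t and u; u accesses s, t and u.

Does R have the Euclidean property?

Euclidean: yes — any two successors of a common world are R-related.

Yes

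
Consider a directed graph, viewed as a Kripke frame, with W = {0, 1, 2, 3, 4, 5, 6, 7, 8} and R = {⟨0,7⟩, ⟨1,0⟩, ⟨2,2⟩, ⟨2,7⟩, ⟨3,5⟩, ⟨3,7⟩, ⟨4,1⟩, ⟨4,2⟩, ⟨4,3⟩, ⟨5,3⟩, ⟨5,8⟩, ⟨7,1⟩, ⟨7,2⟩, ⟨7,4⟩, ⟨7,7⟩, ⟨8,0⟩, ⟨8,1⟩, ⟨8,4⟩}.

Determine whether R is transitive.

Transitive: no — 0 R 7 and 7 R 1, but not 0 R 1.

No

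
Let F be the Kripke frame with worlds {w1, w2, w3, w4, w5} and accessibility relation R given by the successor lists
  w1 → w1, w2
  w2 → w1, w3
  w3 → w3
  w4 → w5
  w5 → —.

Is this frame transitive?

No

Transitive: no — w1 R w2 and w2 R w3, but not w1 R w3.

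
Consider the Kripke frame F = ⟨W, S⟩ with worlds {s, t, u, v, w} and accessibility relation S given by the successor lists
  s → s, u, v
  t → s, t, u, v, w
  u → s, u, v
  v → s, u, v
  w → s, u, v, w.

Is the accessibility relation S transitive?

Yes

Transitive: yes — every two-step S-path is closed by a direct edge.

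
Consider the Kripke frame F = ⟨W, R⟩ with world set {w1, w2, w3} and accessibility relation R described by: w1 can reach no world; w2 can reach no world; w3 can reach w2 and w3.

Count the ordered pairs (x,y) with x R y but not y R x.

1

Enumerating: (w3,w2).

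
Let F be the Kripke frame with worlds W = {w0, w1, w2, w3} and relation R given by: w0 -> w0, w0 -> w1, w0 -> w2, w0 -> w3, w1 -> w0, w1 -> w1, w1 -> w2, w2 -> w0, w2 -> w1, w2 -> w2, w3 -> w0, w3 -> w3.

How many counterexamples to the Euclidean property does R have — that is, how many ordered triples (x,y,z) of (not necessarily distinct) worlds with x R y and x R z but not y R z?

Enumerating: (w0,w1,w3), (w0,w2,w3), (w0,w3,w1), (w0,w3,w2).

4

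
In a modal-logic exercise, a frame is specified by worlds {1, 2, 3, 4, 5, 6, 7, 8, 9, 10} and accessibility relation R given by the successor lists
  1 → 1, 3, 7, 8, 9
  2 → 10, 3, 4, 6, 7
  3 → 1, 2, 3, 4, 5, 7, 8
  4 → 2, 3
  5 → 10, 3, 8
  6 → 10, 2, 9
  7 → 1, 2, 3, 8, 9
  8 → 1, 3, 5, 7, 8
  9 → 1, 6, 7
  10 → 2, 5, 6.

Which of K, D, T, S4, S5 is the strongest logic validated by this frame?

Serial (axiom D): yes — every world has a successor (e.g. 1 R 1).
Reflexive (axiom T): no — 2 is not related to itself.
Transitive (axiom 4): no — 1 R 3 and 3 R 2, but not 1 R 2.
Euclidean (axiom 5): no — 1 R 3 and 1 R 9, but not 3 R 9.
So F validates K, D; T would additionally require R to be reflexive. The strongest is D.

D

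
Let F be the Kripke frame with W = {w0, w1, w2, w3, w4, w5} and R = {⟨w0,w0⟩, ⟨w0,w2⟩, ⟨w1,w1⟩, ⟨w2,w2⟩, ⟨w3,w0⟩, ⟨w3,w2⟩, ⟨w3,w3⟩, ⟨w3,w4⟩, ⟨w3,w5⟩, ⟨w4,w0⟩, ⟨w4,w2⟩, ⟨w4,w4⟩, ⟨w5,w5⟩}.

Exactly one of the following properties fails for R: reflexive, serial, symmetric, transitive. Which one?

Reflexive: yes — every world is R-related to itself.
Serial: yes — every world has a successor (e.g. w0 R w0).
Symmetric: no — w0 R w2 but not w2 R w0.
Transitive: yes — every two-step R-path is closed by a direct edge.
Only symmetric fails.

symmetric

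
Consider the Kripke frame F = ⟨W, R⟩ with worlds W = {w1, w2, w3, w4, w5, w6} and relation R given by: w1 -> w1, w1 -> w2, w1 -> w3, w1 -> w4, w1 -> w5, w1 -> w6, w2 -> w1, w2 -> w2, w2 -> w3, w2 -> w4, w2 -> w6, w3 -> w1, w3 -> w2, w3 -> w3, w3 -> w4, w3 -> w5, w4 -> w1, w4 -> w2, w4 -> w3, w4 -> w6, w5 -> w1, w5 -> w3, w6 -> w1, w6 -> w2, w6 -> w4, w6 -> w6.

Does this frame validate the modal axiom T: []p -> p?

No

The schema T characterises exactly the reflexive frames.
Reflexive: no — w4 is not related to itself.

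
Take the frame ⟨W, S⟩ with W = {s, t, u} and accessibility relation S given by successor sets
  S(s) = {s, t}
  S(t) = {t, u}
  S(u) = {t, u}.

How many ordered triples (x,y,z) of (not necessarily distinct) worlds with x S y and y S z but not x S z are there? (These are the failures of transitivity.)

1

Enumerating: (s,t,u).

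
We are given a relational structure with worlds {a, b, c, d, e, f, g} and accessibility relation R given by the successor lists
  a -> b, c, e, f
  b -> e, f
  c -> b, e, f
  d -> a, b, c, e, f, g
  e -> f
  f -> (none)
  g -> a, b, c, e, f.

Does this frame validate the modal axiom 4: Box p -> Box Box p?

Yes

The schema 4 characterises exactly the transitive frames.
Transitive: yes — every two-step R-path is closed by a direct edge.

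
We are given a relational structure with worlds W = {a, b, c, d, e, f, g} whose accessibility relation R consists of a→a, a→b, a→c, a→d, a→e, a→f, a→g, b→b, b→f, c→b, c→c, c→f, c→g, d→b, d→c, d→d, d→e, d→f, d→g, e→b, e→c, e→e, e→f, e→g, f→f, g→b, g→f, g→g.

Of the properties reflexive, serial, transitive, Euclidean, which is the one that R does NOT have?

Reflexive: yes — every world is R-related to itself.
Serial: yes — every world has a successor (e.g. a R a).
Transitive: yes — every two-step R-path is closed by a direct edge.
Euclidean: no — a R b and a R c, but not b R c.
Only Euclidean fails.

Euclidean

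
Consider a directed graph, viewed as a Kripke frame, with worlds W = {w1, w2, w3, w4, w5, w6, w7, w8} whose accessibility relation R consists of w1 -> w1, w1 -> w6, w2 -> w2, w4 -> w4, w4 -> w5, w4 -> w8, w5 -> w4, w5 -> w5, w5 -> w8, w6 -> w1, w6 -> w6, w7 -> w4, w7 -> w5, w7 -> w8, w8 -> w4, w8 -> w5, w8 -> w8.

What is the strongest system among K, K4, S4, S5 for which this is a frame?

Transitive (axiom 4): yes — every two-step R-path is closed by a direct edge.
Reflexive (axiom T): no — w3 is not related to itself.
Euclidean (axiom 5): yes — any two successors of a common world are R-related.
So F validates K, K4; S4 would additionally require R to be reflexive. The strongest is K4.

K4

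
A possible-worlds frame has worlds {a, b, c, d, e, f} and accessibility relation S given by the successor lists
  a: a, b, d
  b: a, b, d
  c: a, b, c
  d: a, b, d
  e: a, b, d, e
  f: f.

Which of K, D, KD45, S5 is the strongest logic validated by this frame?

Serial (axiom D): yes — every world has a successor (e.g. a S a).
Euclidean (axiom 5): no — c S a and c S c, but not a S c.
Transitive (axiom 4): no — c S a and a S d, but not c S d.
Reflexive (axiom T): yes — every world is S-related to itself.
So F validates K, D; KD45 would additionally require S to be Euclidean and transitive. The strongest is D.

D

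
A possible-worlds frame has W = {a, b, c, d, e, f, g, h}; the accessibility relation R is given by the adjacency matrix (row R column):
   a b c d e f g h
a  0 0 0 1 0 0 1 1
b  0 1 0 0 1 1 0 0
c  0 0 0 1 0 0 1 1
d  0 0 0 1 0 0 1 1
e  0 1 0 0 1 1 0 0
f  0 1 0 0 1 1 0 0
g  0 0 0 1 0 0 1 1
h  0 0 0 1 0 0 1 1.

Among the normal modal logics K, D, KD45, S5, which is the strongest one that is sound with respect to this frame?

KD45

Serial (axiom D): yes — every world has a successor (e.g. a R d).
Euclidean (axiom 5): yes — any two successors of a common world are R-related.
Transitive (axiom 4): yes — every two-step R-path is closed by a direct edge.
Reflexive (axiom T): no — a is not related to itself.
So F validates K, D, KD45; S5 would additionally require R to be reflexive. The strongest is KD45.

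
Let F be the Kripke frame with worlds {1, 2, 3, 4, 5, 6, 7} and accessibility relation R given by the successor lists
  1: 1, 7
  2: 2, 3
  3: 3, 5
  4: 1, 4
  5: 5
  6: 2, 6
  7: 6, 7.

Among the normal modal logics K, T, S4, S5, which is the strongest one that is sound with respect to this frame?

T

Reflexive (axiom T): yes — every world is R-related to itself.
Transitive (axiom 4): no — 1 R 7 and 7 R 6, but not 1 R 6.
Euclidean (axiom 5): no — 1 R 7 and 1 R 1, but not 7 R 1.
So F validates K, T; S4 would additionally require R to be transitive. The strongest is T.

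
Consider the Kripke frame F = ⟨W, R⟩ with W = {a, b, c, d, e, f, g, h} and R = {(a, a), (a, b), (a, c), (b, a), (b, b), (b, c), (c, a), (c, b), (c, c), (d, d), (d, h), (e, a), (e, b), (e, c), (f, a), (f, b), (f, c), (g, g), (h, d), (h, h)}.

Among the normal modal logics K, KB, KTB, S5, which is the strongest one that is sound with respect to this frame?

Symmetric (axiom B): no — e R a but not a R e.
Reflexive (axiom T): no — e is not related to itself.
Euclidean (axiom 5): yes — any two successors of a common world are R-related.
So F validates K; KB would additionally require R to be symmetric. The strongest is K.

K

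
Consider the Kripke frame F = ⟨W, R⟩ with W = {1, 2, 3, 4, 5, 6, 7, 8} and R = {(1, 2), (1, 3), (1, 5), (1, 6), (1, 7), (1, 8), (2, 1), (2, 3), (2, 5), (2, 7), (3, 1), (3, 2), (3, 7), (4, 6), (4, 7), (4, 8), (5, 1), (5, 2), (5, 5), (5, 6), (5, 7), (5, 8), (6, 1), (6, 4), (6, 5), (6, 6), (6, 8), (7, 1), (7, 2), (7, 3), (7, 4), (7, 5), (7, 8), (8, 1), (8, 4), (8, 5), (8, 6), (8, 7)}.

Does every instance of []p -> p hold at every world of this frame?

No

By correspondence theory, T is valid on a frame iff R is reflexive.
Reflexive: no — 1 is not related to itself.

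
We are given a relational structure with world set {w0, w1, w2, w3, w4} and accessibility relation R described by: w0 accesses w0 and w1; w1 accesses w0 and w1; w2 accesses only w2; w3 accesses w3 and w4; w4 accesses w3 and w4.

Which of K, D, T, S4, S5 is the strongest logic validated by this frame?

Serial (axiom D): yes — every world has a successor (e.g. w0 R w0).
Reflexive (axiom T): yes — every world is R-related to itself.
Transitive (axiom 4): yes — every two-step R-path is closed by a direct edge.
Euclidean (axiom 5): yes — any two successors of a common world are R-related.
So F validates K, D, T, S4, S5. The strongest is S5.

S5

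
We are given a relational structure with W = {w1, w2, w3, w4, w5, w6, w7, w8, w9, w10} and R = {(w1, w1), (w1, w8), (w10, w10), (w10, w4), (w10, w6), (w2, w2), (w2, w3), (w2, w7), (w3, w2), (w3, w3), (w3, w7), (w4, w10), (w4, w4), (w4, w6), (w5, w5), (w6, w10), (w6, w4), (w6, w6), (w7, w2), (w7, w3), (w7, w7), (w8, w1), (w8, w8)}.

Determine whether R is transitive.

Transitive: yes — every two-step R-path is closed by a direct edge.

Yes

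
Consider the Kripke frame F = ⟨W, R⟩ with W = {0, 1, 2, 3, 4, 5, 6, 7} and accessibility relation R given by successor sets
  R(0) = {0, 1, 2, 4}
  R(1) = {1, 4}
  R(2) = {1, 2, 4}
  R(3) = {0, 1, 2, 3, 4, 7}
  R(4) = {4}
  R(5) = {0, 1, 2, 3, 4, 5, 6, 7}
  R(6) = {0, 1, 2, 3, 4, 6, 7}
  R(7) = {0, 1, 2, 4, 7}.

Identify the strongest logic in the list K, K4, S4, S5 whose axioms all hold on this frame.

Transitive (axiom 4): yes — every two-step R-path is closed by a direct edge.
Reflexive (axiom T): yes — every world is R-related to itself.
Euclidean (axiom 5): no — 0 R 1 and 0 R 2, but not 1 R 2.
So F validates K, K4, S4; S5 would additionally require R to be Euclidean. The strongest is S4.

S4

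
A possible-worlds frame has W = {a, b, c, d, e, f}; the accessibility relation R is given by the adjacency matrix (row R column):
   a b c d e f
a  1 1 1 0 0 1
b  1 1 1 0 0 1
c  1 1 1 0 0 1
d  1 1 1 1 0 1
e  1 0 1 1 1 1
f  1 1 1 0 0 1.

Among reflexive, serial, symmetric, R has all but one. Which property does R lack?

Reflexive: yes — every world is R-related to itself.
Serial: yes — every world has a successor (e.g. a R a).
Symmetric: no — d R a but not a R d.
Only symmetric fails.

symmetric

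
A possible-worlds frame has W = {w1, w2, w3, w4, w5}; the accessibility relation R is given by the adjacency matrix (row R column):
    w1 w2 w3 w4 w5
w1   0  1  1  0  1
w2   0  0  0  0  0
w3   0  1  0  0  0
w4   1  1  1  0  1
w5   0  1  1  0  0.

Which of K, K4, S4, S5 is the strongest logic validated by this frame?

Transitive (axiom 4): yes — every two-step R-path is closed by a direct edge.
Reflexive (axiom T): no — w1 is not related to itself.
Euclidean (axiom 5): no — w1 R w2 and w1 R w3, but not w2 R w3.
So F validates K, K4; S4 would additionally require R to be reflexive. The strongest is K4.

K4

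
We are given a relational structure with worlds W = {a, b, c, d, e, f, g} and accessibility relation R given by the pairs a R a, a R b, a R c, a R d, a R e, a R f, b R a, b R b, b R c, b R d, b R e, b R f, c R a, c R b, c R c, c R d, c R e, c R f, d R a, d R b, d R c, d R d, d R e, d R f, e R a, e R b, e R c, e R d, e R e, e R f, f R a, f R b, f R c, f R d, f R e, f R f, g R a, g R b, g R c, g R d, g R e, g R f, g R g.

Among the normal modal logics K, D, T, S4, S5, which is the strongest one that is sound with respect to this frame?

S4

Serial (axiom D): yes — every world has a successor (e.g. a R a).
Reflexive (axiom T): yes — every world is R-related to itself.
Transitive (axiom 4): yes — every two-step R-path is closed by a direct edge.
Euclidean (axiom 5): no — g R a and g R g, but not a R g.
So F validates K, D, T, S4; S5 would additionally require R to be Euclidean. The strongest is S4.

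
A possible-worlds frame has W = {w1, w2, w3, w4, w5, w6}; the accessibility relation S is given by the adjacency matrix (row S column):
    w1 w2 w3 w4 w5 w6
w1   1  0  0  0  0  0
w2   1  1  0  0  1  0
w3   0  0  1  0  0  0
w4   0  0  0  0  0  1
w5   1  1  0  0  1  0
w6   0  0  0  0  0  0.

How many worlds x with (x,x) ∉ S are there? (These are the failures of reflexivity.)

Enumerating: w4, w6.

2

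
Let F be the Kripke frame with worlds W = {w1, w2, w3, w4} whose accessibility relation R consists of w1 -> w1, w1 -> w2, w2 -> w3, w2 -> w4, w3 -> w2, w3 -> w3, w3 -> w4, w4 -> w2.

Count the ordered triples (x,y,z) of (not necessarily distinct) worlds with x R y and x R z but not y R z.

Enumerating: (w1,w2,w1), (w1,w2,w2), (w2,w4,w3), (w2,w4,w4), (w3,w2,w2), (w3,w4,w3), (w3,w4,w4), (w4,w2,w2).

8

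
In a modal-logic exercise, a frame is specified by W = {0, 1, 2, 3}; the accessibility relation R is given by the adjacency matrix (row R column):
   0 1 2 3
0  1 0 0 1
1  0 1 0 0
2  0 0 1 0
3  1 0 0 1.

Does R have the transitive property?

Yes

Transitive: yes — every two-step R-path is closed by a direct edge.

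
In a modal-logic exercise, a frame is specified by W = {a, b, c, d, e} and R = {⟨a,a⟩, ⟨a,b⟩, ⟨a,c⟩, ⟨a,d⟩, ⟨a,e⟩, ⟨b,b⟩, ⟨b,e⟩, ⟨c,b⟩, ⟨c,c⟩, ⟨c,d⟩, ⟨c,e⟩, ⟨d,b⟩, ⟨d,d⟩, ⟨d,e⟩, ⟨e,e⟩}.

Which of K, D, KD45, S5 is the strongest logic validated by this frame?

D

Serial (axiom D): yes — every world has a successor (e.g. a R a).
Euclidean (axiom 5): no — a R b and a R c, but not b R c.
Transitive (axiom 4): yes — every two-step R-path is closed by a direct edge.
Reflexive (axiom T): yes — every world is R-related to itself.
So F validates K, D; KD45 would additionally require R to be Euclidean. The strongest is D.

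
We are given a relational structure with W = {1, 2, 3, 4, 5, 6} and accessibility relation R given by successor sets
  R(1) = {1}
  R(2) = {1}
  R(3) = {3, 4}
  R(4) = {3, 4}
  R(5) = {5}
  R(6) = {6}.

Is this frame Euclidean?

Yes

Euclidean: yes — any two successors of a common world are R-related.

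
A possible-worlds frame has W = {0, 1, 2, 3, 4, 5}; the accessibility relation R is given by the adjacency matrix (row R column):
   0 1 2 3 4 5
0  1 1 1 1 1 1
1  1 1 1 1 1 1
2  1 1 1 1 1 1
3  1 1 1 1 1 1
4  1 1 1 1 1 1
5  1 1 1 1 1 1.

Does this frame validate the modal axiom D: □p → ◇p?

Axiom D corresponds to the accessibility relation being serial.
Serial: yes — every world has a successor (e.g. 0 R 0).

Yes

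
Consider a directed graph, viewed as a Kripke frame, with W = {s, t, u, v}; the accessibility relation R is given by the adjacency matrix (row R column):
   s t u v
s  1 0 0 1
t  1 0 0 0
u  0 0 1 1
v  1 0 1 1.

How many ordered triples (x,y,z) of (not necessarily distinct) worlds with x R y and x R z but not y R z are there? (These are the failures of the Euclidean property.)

Enumerating: (v,s,u), (v,u,s).

2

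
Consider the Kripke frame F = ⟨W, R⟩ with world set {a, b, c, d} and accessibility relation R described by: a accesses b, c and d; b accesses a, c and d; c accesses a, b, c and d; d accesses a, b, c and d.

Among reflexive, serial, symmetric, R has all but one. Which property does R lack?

reflexive

Reflexive: no — a is not related to itself.
Serial: yes — every world has a successor (e.g. a R b).
Symmetric: yes — every pair in R has its reverse in R.
Only reflexive fails.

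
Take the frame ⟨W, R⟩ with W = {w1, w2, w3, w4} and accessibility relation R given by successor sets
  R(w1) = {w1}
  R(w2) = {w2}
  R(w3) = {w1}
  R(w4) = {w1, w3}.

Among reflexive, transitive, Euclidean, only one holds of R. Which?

transitive

Reflexive: no — w3 is not related to itself.
Transitive: yes — every two-step R-path is closed by a direct edge.
Euclidean: no — w4 R w1 and w4 R w3, but not w1 R w3.
Only transitive holds.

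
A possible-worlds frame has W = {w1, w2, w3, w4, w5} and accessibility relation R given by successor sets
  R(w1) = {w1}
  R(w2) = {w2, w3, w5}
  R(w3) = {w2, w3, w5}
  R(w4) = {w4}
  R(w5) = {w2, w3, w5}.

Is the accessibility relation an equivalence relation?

Reflexive: yes — every world is R-related to itself.
Symmetric: yes — every pair in R has its reverse in R.
Transitive: yes — every two-step R-path is closed by a direct edge.
So R is an equivalence relation.

Yes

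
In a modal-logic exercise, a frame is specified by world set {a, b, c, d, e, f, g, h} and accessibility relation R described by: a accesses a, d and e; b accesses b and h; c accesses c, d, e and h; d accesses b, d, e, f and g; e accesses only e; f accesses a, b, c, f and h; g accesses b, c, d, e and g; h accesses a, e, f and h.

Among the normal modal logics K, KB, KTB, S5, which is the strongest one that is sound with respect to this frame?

K

Symmetric (axiom B): no — a R d but not d R a.
Reflexive (axiom T): yes — every world is R-related to itself.
Euclidean (axiom 5): no — a R e and a R d, but not e R d.
So F validates K; KB would additionally require R to be symmetric. The strongest is K.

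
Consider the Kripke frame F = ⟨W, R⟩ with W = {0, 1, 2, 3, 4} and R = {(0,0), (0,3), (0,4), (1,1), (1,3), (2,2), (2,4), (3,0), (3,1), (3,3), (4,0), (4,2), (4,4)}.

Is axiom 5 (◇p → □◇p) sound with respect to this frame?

The schema 5 characterises exactly the Euclidean frames.
Euclidean: no — 0 R 3 and 0 R 4, but not 3 R 4.

No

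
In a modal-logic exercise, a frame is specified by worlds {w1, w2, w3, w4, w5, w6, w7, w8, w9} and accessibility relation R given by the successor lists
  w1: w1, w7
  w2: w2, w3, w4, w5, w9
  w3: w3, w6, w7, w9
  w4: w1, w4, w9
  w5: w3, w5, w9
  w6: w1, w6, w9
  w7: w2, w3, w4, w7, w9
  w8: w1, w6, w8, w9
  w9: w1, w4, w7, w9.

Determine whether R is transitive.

No

Transitive: no — w1 R w7 and w7 R w2, but not w1 R w2.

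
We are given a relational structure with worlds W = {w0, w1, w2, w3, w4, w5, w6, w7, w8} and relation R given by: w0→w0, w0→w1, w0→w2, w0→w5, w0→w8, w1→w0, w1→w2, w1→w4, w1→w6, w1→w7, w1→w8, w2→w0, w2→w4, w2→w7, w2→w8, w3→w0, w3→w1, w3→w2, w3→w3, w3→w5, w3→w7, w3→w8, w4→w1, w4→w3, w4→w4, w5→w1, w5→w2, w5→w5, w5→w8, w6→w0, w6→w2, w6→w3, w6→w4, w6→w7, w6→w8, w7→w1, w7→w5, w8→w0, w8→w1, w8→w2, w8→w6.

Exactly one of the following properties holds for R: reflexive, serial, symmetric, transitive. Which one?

serial

Reflexive: no — w1 is not related to itself.
Serial: yes — every world has a successor (e.g. w0 R w0).
Symmetric: no — w0 R w5 but not w5 R w0.
Transitive: no — w0 R w1 and w1 R w4, but not w0 R w4.
Only serial holds.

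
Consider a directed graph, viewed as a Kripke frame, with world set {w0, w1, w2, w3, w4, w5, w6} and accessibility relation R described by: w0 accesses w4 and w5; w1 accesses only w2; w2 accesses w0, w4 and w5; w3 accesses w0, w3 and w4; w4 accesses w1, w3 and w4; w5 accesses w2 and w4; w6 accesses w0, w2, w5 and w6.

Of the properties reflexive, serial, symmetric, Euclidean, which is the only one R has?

Reflexive: no — w0 is not related to itself.
Serial: yes — every world has a successor (e.g. w0 R w4).
Symmetric: no — w0 R w4 but not w4 R w0.
Euclidean: no — w0 R w4 and w0 R w5, but not w4 R w5.
Only serial holds.

serial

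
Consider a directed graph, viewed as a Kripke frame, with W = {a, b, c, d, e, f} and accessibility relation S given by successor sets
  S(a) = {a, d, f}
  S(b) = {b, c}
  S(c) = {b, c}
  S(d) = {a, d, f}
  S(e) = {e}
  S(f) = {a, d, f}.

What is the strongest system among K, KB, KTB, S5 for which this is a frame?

S5

Symmetric (axiom B): yes — every pair in S has its reverse in S.
Reflexive (axiom T): yes — every world is S-related to itself.
Euclidean (axiom 5): yes — any two successors of a common world are S-related.
So F validates K, KB, KTB, S5. The strongest is S5.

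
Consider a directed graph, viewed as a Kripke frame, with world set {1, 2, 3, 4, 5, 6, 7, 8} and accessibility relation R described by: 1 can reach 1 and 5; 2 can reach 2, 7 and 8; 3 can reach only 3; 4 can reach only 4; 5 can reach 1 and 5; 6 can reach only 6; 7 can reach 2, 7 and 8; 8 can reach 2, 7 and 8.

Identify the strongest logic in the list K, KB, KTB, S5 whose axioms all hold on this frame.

Symmetric (axiom B): yes — every pair in R has its reverse in R.
Reflexive (axiom T): yes — every world is R-related to itself.
Euclidean (axiom 5): yes — any two successors of a common world are R-related.
So F validates K, KB, KTB, S5. The strongest is S5.

S5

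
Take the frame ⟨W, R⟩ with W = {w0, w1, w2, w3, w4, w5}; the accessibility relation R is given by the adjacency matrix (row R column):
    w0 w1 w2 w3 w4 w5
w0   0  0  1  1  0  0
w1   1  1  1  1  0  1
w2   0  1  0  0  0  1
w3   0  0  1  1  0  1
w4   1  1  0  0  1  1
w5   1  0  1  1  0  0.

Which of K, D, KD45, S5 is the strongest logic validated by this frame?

D

Serial (axiom D): yes — every world has a successor (e.g. w0 R w2).
Euclidean (axiom 5): no — w0 R w2 and w0 R w3, but not w2 R w3.
Transitive (axiom 4): no — w0 R w2 and w2 R w1, but not w0 R w1.
Reflexive (axiom T): no — w0 is not related to itself.
So F validates K, D; KD45 would additionally require R to be Euclidean and transitive. The strongest is D.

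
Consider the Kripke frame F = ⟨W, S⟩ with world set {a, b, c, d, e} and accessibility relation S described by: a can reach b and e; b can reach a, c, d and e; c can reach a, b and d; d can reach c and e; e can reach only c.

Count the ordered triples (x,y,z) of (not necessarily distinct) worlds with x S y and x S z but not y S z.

23

Enumerating: (a,b,b), (a,e,b), (a,e,e), (b,a,a), (b,a,c), (b,a,d), (b,c,c), (b,c,e), (b,d,a), (b,d,d), (b,e,a), (b,e,d), … and 11 more.
Total: 23.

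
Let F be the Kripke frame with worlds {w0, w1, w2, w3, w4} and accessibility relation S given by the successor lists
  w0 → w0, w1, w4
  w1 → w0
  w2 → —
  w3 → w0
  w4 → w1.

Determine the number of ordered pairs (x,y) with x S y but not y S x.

Enumerating: (w0,w4), (w3,w0), (w4,w1).

3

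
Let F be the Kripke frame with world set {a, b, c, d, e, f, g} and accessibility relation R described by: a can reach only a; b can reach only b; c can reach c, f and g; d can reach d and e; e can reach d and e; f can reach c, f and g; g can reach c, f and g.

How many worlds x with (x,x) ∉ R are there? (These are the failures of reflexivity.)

0

R is reflexive; there are no such worlds.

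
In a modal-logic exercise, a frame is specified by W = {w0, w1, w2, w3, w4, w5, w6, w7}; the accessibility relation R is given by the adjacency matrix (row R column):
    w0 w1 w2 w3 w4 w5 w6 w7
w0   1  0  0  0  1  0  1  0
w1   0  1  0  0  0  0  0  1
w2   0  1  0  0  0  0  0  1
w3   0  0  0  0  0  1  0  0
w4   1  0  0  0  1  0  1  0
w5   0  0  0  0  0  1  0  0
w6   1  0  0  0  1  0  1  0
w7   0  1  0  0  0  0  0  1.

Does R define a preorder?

Reflexive: no — w2 is not related to itself.
Transitive: yes — every two-step R-path is closed by a direct edge.
So R is not a preorder.

No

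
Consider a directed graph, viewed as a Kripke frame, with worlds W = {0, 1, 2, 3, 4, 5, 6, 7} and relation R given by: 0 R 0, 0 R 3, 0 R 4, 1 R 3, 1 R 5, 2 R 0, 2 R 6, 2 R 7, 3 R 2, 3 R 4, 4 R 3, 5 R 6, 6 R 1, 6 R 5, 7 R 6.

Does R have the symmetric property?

No

Symmetric: no — 0 R 3 but not 3 R 0.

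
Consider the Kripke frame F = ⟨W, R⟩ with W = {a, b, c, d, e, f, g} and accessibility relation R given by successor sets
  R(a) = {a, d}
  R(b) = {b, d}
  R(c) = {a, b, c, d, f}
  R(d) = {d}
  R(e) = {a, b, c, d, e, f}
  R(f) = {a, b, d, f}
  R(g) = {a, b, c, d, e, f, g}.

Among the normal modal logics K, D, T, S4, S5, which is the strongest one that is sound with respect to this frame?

Serial (axiom D): yes — every world has a successor (e.g. a R a).
Reflexive (axiom T): yes — every world is R-related to itself.
Transitive (axiom 4): yes — every two-step R-path is closed by a direct edge.
Euclidean (axiom 5): no — c R a and c R b, but not a R b.
So F validates K, D, T, S4; S5 would additionally require R to be Euclidean. The strongest is S4.

S4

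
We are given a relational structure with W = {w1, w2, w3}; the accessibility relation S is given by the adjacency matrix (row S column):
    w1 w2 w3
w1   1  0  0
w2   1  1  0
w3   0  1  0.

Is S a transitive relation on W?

No

Transitive: no — w3 S w2 and w2 S w1, but not w3 S w1.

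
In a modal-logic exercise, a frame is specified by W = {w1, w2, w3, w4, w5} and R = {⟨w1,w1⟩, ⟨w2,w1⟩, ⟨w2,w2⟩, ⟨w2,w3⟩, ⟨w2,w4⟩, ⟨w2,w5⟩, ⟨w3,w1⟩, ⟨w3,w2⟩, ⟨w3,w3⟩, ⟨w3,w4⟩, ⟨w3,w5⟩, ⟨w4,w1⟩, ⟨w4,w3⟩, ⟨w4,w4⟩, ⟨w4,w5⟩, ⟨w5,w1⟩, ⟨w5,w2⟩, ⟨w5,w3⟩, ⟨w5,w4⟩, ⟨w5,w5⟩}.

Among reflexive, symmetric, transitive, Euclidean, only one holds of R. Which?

Reflexive: yes — every world is R-related to itself.
Symmetric: no — w2 R w1 but not w1 R w2.
Transitive: no — w4 R w3 and w3 R w2, but not w4 R w2.
Euclidean: no — w2 R w1 and w2 R w3, but not w1 R w3.
Only reflexive holds.

reflexive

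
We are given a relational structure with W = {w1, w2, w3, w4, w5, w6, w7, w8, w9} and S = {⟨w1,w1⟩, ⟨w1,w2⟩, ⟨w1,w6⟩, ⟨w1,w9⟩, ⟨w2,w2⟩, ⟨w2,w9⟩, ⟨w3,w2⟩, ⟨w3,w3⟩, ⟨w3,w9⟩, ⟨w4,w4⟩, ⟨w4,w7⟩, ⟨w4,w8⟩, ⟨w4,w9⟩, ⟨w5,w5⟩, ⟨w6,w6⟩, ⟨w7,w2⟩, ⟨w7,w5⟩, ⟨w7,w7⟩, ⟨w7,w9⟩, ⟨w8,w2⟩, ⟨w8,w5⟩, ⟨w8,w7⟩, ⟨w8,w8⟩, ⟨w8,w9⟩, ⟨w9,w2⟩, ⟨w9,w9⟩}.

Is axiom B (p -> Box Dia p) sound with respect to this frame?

No

By correspondence theory, B is valid on a frame iff S is symmetric.
Symmetric: no — w1 S w2 but not w2 S w1.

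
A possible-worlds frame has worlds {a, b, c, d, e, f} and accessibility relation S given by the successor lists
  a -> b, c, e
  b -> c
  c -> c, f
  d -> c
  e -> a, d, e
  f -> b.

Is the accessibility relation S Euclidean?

Euclidean: no — a S b and a S e, but not b S e.

No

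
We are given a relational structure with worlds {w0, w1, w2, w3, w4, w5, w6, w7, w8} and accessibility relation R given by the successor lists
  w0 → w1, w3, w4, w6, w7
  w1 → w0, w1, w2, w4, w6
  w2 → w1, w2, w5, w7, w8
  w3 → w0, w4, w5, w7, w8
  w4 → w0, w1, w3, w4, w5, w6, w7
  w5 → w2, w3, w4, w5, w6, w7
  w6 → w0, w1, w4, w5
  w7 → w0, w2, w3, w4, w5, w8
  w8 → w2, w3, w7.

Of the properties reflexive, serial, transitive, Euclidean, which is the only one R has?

Reflexive: no — w0 is not related to itself.
Serial: yes — every world has a successor (e.g. w0 R w1).
Transitive: no — w0 R w1 and w1 R w2, but not w0 R w2.
Euclidean: no — w0 R w1 and w0 R w3, but not w1 R w3.
Only serial holds.

serial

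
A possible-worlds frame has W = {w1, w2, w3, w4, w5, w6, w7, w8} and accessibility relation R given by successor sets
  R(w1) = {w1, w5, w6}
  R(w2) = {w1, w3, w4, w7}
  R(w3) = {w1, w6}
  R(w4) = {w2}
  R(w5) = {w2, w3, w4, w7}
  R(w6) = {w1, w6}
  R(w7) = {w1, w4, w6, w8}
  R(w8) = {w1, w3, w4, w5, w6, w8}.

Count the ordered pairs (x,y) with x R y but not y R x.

19

Enumerating: (w1,w5), (w2,w1), (w2,w3), (w2,w7), (w3,w1), (w3,w6), (w5,w2), (w5,w3), (w5,w4), (w5,w7), (w7,w1), (w7,w4), … and 7 more.
Total: 19.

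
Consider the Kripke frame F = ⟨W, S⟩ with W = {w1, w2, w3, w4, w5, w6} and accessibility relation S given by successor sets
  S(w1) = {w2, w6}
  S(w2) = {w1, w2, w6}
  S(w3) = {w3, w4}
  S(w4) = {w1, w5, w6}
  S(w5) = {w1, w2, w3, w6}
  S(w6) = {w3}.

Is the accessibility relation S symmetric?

Symmetric: no — w1 S w6 but not w6 S w1.

No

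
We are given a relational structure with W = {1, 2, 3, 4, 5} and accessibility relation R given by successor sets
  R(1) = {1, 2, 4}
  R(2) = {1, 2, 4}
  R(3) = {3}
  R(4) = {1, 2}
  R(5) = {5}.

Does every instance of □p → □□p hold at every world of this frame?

No

Axiom 4 corresponds to the accessibility relation being transitive.
Transitive: no — 4 R 1 and 1 R 4, but not 4 R 4.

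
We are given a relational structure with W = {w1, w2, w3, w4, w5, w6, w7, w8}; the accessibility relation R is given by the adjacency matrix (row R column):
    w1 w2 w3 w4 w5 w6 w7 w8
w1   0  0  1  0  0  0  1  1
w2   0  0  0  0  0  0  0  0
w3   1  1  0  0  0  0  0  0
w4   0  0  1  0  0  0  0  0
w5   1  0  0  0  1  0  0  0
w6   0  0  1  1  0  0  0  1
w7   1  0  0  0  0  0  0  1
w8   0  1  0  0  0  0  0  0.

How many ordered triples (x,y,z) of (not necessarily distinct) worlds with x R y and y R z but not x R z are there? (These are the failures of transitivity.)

Enumerating: (w1,w3,w1), (w1,w3,w2), (w1,w7,w1), (w1,w8,w2), (w3,w1,w3), (w3,w1,w7), (w3,w1,w8), (w4,w3,w1), (w4,w3,w2), (w5,w1,w3), (w5,w1,w7), (w5,w1,w8), (w6,w3,w1), (w6,w3,w2), (w6,w8,w2), (w7,w1,w3), (w7,w1,w7), (w7,w8,w2).

18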